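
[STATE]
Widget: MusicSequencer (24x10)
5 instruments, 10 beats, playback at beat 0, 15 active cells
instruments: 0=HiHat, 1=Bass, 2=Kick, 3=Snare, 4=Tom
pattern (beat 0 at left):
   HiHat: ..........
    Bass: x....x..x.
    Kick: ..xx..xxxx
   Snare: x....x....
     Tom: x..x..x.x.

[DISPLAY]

      ▼123456789        
 HiHat··········        
  Bass█····█··█·        
  Kick··██··████        
 Snare█····█····        
   Tom█··█··█·█·        
                        
                        
                        
                        


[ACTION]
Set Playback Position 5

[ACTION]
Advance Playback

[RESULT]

      012345▼789        
 HiHat··········        
  Bass█····█··█·        
  Kick··██··████        
 Snare█····█····        
   Tom█··█··█·█·        
                        
                        
                        
                        


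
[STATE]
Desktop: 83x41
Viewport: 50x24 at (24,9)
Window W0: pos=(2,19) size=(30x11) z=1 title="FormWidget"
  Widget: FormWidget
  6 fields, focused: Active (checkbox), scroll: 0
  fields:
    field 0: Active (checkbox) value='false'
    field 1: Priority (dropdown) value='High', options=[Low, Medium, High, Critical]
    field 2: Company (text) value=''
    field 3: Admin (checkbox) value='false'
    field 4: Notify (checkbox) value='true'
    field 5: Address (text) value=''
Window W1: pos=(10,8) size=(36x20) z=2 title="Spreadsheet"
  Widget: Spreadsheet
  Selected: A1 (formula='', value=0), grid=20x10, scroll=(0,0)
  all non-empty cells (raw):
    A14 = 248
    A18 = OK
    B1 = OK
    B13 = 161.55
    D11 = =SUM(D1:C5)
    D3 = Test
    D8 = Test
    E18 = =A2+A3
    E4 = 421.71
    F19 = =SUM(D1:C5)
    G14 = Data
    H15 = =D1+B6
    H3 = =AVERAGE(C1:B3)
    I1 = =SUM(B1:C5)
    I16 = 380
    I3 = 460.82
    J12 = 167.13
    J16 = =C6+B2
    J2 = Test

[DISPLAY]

                     ┃                            
─────────────────────┨                            
                     ┃                            
  B       C       D  ┃                            
---------------------┃                            
K             0      ┃                            
      0       0      ┃                            
      0       0Test  ┃                            
      0       0      ┃                            
      0       0      ┃                            
      0       0      ┃                            
      0       0      ┃                            
      0       0Test  ┃                            
      0       0      ┃                            
      0       0      ┃                            
      0       0      ┃                            
      0       0      ┃                            
 161.55       0      ┃                            
━━━━━━━━━━━━━━━━━━━━━┛                            
       ┃                                          
━━━━━━━┛                                          
                                                  
                                                  
                                                  


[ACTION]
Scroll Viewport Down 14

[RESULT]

      0       0      ┃                            
      0       0      ┃                            
      0       0      ┃                            
      0       0      ┃                            
      0       0Test  ┃                            
      0       0      ┃                            
      0       0      ┃                            
      0       0      ┃                            
      0       0      ┃                            
 161.55       0      ┃                            
━━━━━━━━━━━━━━━━━━━━━┛                            
       ┃                                          
━━━━━━━┛                                          
                                                  
                                                  
                                                  
                                                  
                                                  
                                                  
                                                  
                                                  
                                                  
                                                  
                                                  


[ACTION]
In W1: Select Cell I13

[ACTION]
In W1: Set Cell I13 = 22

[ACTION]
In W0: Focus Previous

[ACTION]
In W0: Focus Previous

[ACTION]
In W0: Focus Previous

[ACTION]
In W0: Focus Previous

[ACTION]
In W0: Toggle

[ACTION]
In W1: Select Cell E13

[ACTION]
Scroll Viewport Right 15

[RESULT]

     0      ┃                                     
     0      ┃                                     
     0      ┃                                     
     0      ┃                                     
     0Test  ┃                                     
     0      ┃                                     
     0      ┃                                     
     0      ┃                                     
     0      ┃                                     
     0      ┃                                     
━━━━━━━━━━━━┛                                     
                                                  
                                                  
                                                  
                                                  
                                                  
                                                  
                                                  
                                                  
                                                  
                                                  
                                                  
                                                  
                                                  


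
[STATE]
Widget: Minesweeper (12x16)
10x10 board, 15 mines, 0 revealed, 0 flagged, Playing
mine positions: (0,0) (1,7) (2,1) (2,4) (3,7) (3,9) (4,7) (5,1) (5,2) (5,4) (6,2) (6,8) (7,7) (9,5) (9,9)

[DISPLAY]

■■■■■■■■■■  
■■■■■■■■■■  
■■■■■■■■■■  
■■■■■■■■■■  
■■■■■■■■■■  
■■■■■■■■■■  
■■■■■■■■■■  
■■■■■■■■■■  
■■■■■■■■■■  
■■■■■■■■■■  
            
            
            
            
            
            


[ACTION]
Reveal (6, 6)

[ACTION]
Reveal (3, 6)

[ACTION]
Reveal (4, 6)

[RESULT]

■■■■■■■■■■  
■■■■■■■■■■  
■■■■■■■■■■  
■■■■■■2■■■  
■■■■■■2■■■  
■■■■■■■■■■  
■■■■■■1■■■  
■■■■■■■■■■  
■■■■■■■■■■  
■■■■■■■■■■  
            
            
            
            
            
            


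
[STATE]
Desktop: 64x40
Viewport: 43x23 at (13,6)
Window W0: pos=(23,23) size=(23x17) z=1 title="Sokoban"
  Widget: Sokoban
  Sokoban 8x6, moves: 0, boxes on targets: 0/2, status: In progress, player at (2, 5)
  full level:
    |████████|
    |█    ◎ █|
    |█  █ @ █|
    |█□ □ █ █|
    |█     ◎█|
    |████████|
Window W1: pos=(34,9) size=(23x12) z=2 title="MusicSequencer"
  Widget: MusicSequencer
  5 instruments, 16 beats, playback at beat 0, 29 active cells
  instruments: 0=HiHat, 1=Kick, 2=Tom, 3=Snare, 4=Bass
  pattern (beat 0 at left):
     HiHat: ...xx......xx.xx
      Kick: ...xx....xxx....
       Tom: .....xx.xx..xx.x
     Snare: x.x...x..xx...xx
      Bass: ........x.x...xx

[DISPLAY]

                                           
                                           
                                           
                     ┏━━━━━━━━━━━━━━━━━━━━━
                     ┃ MusicSequencer      
                     ┠─────────────────────
                     ┃      ▼12345678901234
                     ┃ HiHat···██······██·█
                     ┃  Kick···██····███···
                     ┃   Tom·····██·██··██·
                     ┃ Snare█·█···█··██···█
                     ┃  Bass········█·█···█
                     ┃                     
                     ┃                     
                     ┗━━━━━━━━━━━━━━━━━━━━━
                                           
                                           
          ┏━━━━━━━━━━━━━━━━━━━━━┓          
          ┃ Sokoban             ┃          
          ┠─────────────────────┨          
          ┃████████             ┃          
          ┃█    ◎ █             ┃          
          ┃█  █ @ █             ┃          


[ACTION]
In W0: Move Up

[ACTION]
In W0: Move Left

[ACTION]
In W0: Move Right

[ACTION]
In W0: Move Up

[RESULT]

                                           
                                           
                                           
                     ┏━━━━━━━━━━━━━━━━━━━━━
                     ┃ MusicSequencer      
                     ┠─────────────────────
                     ┃      ▼12345678901234
                     ┃ HiHat···██······██·█
                     ┃  Kick···██····███···
                     ┃   Tom·····██·██··██·
                     ┃ Snare█·█···█··██···█
                     ┃  Bass········█·█···█
                     ┃                     
                     ┃                     
                     ┗━━━━━━━━━━━━━━━━━━━━━
                                           
                                           
          ┏━━━━━━━━━━━━━━━━━━━━━┓          
          ┃ Sokoban             ┃          
          ┠─────────────────────┨          
          ┃████████             ┃          
          ┃█    + █             ┃          
          ┃█  █   █             ┃          


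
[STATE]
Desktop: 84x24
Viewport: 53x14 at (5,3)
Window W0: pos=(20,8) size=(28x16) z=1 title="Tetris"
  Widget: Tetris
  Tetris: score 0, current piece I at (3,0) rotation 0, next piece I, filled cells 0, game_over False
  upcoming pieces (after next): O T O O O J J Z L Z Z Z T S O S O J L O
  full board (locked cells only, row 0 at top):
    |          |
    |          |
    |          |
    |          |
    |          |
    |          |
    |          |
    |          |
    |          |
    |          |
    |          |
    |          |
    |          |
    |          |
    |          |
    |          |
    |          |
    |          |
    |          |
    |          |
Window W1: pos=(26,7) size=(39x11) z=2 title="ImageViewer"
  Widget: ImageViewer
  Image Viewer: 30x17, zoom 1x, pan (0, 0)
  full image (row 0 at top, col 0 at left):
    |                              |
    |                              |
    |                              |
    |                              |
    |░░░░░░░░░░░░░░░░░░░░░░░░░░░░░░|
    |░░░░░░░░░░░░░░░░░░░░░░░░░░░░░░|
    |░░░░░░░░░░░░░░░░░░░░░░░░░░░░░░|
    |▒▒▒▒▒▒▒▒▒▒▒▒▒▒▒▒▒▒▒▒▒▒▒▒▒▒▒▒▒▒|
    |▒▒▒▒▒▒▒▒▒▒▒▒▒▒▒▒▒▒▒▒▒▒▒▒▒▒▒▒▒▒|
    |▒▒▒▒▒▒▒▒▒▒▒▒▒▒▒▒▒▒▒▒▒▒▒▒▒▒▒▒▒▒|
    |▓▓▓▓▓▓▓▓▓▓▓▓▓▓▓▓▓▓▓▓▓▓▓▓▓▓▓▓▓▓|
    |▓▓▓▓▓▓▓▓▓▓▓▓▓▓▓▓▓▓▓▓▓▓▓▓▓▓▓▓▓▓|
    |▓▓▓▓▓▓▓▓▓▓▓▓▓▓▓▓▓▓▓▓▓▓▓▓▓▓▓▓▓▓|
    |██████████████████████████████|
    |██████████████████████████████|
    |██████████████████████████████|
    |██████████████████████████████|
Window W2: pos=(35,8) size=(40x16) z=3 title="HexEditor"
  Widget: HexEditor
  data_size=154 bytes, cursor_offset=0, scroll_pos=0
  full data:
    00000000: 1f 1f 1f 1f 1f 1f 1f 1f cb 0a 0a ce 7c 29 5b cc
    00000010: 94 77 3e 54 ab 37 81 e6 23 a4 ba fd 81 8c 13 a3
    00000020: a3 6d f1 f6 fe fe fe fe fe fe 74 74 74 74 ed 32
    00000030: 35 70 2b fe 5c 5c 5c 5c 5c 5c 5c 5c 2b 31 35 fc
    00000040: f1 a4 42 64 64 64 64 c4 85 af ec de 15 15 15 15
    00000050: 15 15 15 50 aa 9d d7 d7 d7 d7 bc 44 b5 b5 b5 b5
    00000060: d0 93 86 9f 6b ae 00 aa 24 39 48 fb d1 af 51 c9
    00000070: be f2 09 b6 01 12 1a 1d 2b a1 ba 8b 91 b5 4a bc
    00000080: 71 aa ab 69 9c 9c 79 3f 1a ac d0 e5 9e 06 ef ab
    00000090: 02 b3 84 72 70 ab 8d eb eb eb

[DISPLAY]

                                                     
                                                     
                                                     
                                                     
                     ┏━━━━━━━━━━━━━━━━━━━━━━━━━━━━━━━
               ┏━━━━━┃ ImageVi┏━━━━━━━━━━━━━━━━━━━━━━
               ┃ Tetr┠────────┃ HexEditor            
               ┠─────┃        ┠──────────────────────
               ┃     ┃        ┃00000000  1F 1f 1f 1f 
               ┃     ┃        ┃00000010  94 77 3e 54 
               ┃     ┃        ┃00000020  a3 6d f1 f6 
               ┃     ┃░░░░░░░░┃00000030  35 70 2b fe 
               ┃     ┃░░░░░░░░┃00000040  f1 a4 42 64 
               ┃     ┃░░░░░░░░┃00000050  15 15 15 50 


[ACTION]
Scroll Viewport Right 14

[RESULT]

                                                     
                                                     
                                                     
                                                     
       ┏━━━━━━━━━━━━━━━━━━━━━━━━━━━━━━━━━━━━━┓       
 ┏━━━━━┃ ImageVi┏━━━━━━━━━━━━━━━━━━━━━━━━━━━━━━━━━━━━
 ┃ Tetr┠────────┃ HexEditor                          
 ┠─────┃        ┠────────────────────────────────────
 ┃     ┃        ┃00000000  1F 1f 1f 1f 1f 1f 1f 1f  c
 ┃     ┃        ┃00000010  94 77 3e 54 ab 37 81 e6  2
 ┃     ┃        ┃00000020  a3 6d f1 f6 fe fe fe fe  f
 ┃     ┃░░░░░░░░┃00000030  35 70 2b fe 5c 5c 5c 5c  5
 ┃     ┃░░░░░░░░┃00000040  f1 a4 42 64 64 64 64 c4  8
 ┃     ┃░░░░░░░░┃00000050  15 15 15 50 aa 9d d7 d7  d


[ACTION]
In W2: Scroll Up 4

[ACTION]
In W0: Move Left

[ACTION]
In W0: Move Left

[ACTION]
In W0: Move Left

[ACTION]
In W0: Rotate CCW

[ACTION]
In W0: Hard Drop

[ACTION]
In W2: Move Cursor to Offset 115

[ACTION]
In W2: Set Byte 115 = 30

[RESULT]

                                                     
                                                     
                                                     
                                                     
       ┏━━━━━━━━━━━━━━━━━━━━━━━━━━━━━━━━━━━━━┓       
 ┏━━━━━┃ ImageVi┏━━━━━━━━━━━━━━━━━━━━━━━━━━━━━━━━━━━━
 ┃ Tetr┠────────┃ HexEditor                          
 ┠─────┃        ┠────────────────────────────────────
 ┃     ┃        ┃00000000  1f 1f 1f 1f 1f 1f 1f 1f  c
 ┃     ┃        ┃00000010  94 77 3e 54 ab 37 81 e6  2
 ┃     ┃        ┃00000020  a3 6d f1 f6 fe fe fe fe  f
 ┃     ┃░░░░░░░░┃00000030  35 70 2b fe 5c 5c 5c 5c  5
 ┃     ┃░░░░░░░░┃00000040  f1 a4 42 64 64 64 64 c4  8
 ┃     ┃░░░░░░░░┃00000050  15 15 15 50 aa 9d d7 d7  d


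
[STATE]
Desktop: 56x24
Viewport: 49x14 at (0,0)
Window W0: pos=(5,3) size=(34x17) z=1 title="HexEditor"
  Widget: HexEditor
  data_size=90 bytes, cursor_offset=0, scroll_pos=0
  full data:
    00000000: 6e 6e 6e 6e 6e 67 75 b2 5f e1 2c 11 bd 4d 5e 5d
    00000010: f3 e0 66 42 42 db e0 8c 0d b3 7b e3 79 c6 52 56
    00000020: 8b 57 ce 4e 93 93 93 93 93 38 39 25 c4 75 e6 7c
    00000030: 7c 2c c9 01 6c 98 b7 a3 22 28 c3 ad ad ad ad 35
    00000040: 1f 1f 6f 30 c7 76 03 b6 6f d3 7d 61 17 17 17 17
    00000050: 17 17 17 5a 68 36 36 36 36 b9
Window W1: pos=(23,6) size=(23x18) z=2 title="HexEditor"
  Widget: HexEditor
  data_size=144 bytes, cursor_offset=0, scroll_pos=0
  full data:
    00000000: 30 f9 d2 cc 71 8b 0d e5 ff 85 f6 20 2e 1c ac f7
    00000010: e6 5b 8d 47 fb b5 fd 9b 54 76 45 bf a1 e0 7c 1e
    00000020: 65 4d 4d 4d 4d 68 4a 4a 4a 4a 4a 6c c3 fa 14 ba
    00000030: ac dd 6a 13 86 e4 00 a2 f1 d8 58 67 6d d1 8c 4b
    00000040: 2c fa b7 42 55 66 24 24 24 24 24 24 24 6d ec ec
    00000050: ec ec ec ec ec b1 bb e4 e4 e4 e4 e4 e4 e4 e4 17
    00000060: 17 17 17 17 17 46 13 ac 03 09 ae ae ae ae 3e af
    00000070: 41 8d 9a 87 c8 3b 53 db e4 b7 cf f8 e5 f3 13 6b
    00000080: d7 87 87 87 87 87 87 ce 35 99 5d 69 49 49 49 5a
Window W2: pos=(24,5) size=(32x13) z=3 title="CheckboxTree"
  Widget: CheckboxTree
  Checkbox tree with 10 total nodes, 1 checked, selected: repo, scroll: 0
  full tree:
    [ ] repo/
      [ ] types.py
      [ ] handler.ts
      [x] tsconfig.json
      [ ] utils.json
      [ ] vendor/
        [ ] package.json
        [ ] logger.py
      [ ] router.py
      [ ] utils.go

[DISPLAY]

                                                 
                                                 
                                                 
     ┏━━━━━━━━━━━━━━━━━━━━━━━━━━━━━━━━┓          
     ┃ HexEditor                      ┃          
     ┠──────────────────┏━━━━━━━━━━━━━━━━━━━━━━━━
     ┃00000000  6E 6e 6┏┃ CheckboxTree           
     ┃00000010  f3 e0 6┃┠────────────────────────
     ┃00000020  8b 57 c┠┃>[-] repo/              
     ┃00000030  7c 2c c┃┃   [ ] types.py         
     ┃00000040  1f 1f 6┃┃   [ ] handler.ts       
     ┃00000050  17 17 1┃┃   [x] tsconfig.json    
     ┃                 ┃┃   [ ] utils.json       
     ┃                 ┃┃   [ ] vendor/          


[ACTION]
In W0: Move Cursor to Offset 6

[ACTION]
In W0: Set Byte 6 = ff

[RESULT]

                                                 
                                                 
                                                 
     ┏━━━━━━━━━━━━━━━━━━━━━━━━━━━━━━━━┓          
     ┃ HexEditor                      ┃          
     ┠──────────────────┏━━━━━━━━━━━━━━━━━━━━━━━━
     ┃00000000  6e 6e 6┏┃ CheckboxTree           
     ┃00000010  f3 e0 6┃┠────────────────────────
     ┃00000020  8b 57 c┠┃>[-] repo/              
     ┃00000030  7c 2c c┃┃   [ ] types.py         
     ┃00000040  1f 1f 6┃┃   [ ] handler.ts       
     ┃00000050  17 17 1┃┃   [x] tsconfig.json    
     ┃                 ┃┃   [ ] utils.json       
     ┃                 ┃┃   [ ] vendor/          


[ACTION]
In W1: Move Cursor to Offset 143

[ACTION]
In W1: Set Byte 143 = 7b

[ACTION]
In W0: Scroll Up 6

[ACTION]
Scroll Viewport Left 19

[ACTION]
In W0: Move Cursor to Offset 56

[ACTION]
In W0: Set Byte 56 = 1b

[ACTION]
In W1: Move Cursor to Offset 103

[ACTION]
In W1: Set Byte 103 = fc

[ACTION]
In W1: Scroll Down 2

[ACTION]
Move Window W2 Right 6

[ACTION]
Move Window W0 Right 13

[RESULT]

                                                 
                                                 
                                                 
                  ┏━━━━━━━━━━━━━━━━━━━━━━━━━━━━━━
                  ┃ HexEditor                    
                  ┠─────┏━━━━━━━━━━━━━━━━━━━━━━━━
                  ┃0000┏┃ CheckboxTree           
                  ┃0000┃┠────────────────────────
                  ┃0000┠┃>[-] repo/              
                  ┃0000┃┃   [ ] types.py         
                  ┃0000┃┃   [ ] handler.ts       
                  ┃0000┃┃   [x] tsconfig.json    
                  ┃    ┃┃   [ ] utils.json       
                  ┃    ┃┃   [ ] vendor/          


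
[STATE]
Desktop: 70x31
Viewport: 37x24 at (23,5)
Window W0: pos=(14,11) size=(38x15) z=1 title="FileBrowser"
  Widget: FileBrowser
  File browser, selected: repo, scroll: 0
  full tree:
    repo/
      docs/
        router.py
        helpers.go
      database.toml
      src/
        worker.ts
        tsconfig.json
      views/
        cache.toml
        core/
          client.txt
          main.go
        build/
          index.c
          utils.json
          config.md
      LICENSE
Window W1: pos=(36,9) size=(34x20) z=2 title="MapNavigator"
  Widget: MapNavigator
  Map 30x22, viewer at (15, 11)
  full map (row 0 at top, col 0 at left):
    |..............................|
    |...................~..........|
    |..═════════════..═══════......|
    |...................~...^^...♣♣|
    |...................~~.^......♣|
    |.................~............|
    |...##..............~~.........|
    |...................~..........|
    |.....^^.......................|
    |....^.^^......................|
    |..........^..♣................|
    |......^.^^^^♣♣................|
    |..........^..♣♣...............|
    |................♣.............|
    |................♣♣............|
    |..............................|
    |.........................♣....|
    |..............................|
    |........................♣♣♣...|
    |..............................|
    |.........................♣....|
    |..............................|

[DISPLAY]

                                     
                                     
                                     
                                     
             ┏━━━━━━━━━━━━━━━━━━━━━━━
             ┃ MapNavigator          
━━━━━━━━━━━━━┠───────────────────────
wser         ┃ ...................~..
─────────────┃ ...................~~.
po/          ┃ .................~....
docs/        ┃ ...##..............~~.
base.toml    ┃ ...................~..
src/         ┃ .....^^...............
views/       ┃ ....^.^^..............
NSE          ┃ ..........^..♣........
             ┃ ......^.^^^^♣♣.@......
             ┃ ..........^..♣♣.......
             ┃ ................♣.....
             ┃ ................♣♣....
             ┃ ......................
━━━━━━━━━━━━━┃ ......................
             ┃ ......................
             ┃ ......................
             ┗━━━━━━━━━━━━━━━━━━━━━━━


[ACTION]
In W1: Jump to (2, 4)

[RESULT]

                                     
                                     
                                     
                                     
             ┏━━━━━━━━━━━━━━━━━━━━━━━
             ┃ MapNavigator          
━━━━━━━━━━━━━┠───────────────────────
wser         ┃                       
─────────────┃                       
po/          ┃                       
docs/        ┃                       
base.toml    ┃              .........
src/         ┃              .........
views/       ┃              ..═══════
NSE          ┃              .........
             ┃              ..@......
             ┃              .........
             ┃              ...##....
             ┃              .........
             ┃              .....^^..
━━━━━━━━━━━━━┃              ....^.^^.
             ┃              .........
             ┃              ......^.^
             ┗━━━━━━━━━━━━━━━━━━━━━━━


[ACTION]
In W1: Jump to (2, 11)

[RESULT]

                                     
                                     
                                     
                                     
             ┏━━━━━━━━━━━━━━━━━━━━━━━
             ┃ MapNavigator          
━━━━━━━━━━━━━┠───────────────────────
wser         ┃              .........
─────────────┃              .........
po/          ┃              .........
docs/        ┃              ...##....
base.toml    ┃              .........
src/         ┃              .....^^..
views/       ┃              ....^.^^.
NSE          ┃              .........
             ┃              ..@...^.^
             ┃              .........
             ┃              .........
             ┃              .........
             ┃              .........
━━━━━━━━━━━━━┃              .........
             ┃              .........
             ┃              .........
             ┗━━━━━━━━━━━━━━━━━━━━━━━


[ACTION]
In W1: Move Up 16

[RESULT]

                                     
                                     
                                     
                                     
             ┏━━━━━━━━━━━━━━━━━━━━━━━
             ┃ MapNavigator          
━━━━━━━━━━━━━┠───────────────────────
wser         ┃                       
─────────────┃                       
po/          ┃                       
docs/        ┃                       
base.toml    ┃                       
src/         ┃                       
views/       ┃                       
NSE          ┃                       
             ┃              ..@......
             ┃              .........
             ┃              ..═══════
             ┃              .........
             ┃              .........
━━━━━━━━━━━━━┃              .........
             ┃              ...##....
             ┃              .........
             ┗━━━━━━━━━━━━━━━━━━━━━━━


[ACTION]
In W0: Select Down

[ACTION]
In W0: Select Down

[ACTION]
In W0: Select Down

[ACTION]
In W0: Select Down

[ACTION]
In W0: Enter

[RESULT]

                                     
                                     
                                     
                                     
             ┏━━━━━━━━━━━━━━━━━━━━━━━
             ┃ MapNavigator          
━━━━━━━━━━━━━┠───────────────────────
wser         ┃                       
─────────────┃                       
po/          ┃                       
docs/        ┃                       
base.toml    ┃                       
src/         ┃                       
views/       ┃                       
che.toml     ┃                       
] core/      ┃              ..@......
] build/     ┃              .........
NSE          ┃              ..═══════
             ┃              .........
             ┃              .........
━━━━━━━━━━━━━┃              .........
             ┃              ...##....
             ┃              .........
             ┗━━━━━━━━━━━━━━━━━━━━━━━


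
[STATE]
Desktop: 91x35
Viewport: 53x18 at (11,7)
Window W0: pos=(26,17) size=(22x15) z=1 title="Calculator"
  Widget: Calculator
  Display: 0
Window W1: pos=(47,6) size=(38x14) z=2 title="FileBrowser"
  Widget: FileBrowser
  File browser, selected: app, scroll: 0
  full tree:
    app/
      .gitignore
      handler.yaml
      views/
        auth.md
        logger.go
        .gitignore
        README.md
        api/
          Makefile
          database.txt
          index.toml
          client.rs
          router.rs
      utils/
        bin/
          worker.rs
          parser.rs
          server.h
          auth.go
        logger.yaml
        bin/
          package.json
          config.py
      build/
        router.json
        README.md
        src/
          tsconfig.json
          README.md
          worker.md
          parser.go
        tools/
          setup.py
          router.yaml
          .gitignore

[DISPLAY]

                                    ┃ FileBrowser    
                                    ┠────────────────
                                    ┃> [-] app/      
                                    ┃    .gitignore  
                                    ┃    handler.yaml
                                    ┃    [+] views/  
                                    ┃    [+] utils/  
                                    ┃    [+] build/  
                                    ┃                
                                    ┃                
               ┏━━━━━━━━━━━━━━━━━━━━┃                
               ┃ Calculator         ┃                
               ┠────────────────────┗━━━━━━━━━━━━━━━━
               ┃                   0┃                
               ┃┌───┬───┬───┬───┐   ┃                
               ┃│ 7 │ 8 │ 9 │ ÷ │   ┃                
               ┃├───┼───┼───┼───┤   ┃                
               ┃│ 4 │ 5 │ 6 │ × │   ┃                


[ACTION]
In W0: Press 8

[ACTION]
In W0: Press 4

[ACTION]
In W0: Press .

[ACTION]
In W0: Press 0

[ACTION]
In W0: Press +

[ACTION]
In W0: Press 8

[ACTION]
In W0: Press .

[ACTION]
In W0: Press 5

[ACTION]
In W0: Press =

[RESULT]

                                    ┃ FileBrowser    
                                    ┠────────────────
                                    ┃> [-] app/      
                                    ┃    .gitignore  
                                    ┃    handler.yaml
                                    ┃    [+] views/  
                                    ┃    [+] utils/  
                                    ┃    [+] build/  
                                    ┃                
                                    ┃                
               ┏━━━━━━━━━━━━━━━━━━━━┃                
               ┃ Calculator         ┃                
               ┠────────────────────┗━━━━━━━━━━━━━━━━
               ┃                92.5┃                
               ┃┌───┬───┬───┬───┐   ┃                
               ┃│ 7 │ 8 │ 9 │ ÷ │   ┃                
               ┃├───┼───┼───┼───┤   ┃                
               ┃│ 4 │ 5 │ 6 │ × │   ┃                


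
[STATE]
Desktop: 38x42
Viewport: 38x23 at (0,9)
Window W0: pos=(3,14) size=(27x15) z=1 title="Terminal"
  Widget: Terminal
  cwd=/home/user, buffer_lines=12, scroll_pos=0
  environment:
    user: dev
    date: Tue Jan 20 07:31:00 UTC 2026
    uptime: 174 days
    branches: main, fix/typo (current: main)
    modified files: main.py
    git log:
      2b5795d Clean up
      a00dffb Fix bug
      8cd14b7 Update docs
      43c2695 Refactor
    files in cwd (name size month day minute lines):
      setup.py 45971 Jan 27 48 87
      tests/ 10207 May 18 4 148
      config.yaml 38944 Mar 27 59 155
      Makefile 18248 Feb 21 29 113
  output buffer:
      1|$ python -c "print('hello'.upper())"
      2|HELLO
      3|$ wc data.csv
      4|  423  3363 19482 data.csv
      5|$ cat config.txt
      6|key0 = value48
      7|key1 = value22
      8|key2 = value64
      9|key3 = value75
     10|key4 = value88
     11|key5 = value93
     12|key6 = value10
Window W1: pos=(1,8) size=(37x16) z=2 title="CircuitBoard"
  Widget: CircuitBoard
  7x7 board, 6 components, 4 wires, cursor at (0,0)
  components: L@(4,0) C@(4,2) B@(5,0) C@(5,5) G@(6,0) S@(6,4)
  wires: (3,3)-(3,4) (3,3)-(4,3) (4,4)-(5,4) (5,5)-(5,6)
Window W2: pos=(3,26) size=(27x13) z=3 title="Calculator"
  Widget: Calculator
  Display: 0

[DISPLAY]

 ┃ CircuitBoard                      ┃
 ┠───────────────────────────────────┨
 ┃   0 1 2 3 4 5 6                   ┃
 ┃0  [.]                             ┃
 ┃                                   ┃
 ┃1                                  ┃
 ┃                                   ┃
 ┃2                                  ┃
 ┃                                   ┃
 ┃3               · ─ ·              ┃
 ┃                │                  ┃
 ┃4   L       C   ·   ·              ┃
 ┃                    │              ┃
 ┃5   B               ·   C ─ ·      ┃
 ┗━━━━━━━━━━━━━━━━━━━━━━━━━━━━━━━━━━━┛
   ┃key2 = value64           ┃        
   ┃key3 = value75           ┃        
   ┏━━━━━━━━━━━━━━━━━━━━━━━━━┓        
   ┃ Calculator              ┃        
   ┠─────────────────────────┨        
   ┃                        0┃        
   ┃┌───┬───┬───┬───┐        ┃        
   ┃│ 7 │ 8 │ 9 │ ÷ │        ┃        


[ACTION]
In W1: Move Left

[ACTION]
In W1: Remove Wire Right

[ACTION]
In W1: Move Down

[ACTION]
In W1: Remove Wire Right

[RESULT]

 ┃ CircuitBoard                      ┃
 ┠───────────────────────────────────┨
 ┃   0 1 2 3 4 5 6                   ┃
 ┃0                                  ┃
 ┃                                   ┃
 ┃1  [.]                             ┃
 ┃                                   ┃
 ┃2                                  ┃
 ┃                                   ┃
 ┃3               · ─ ·              ┃
 ┃                │                  ┃
 ┃4   L       C   ·   ·              ┃
 ┃                    │              ┃
 ┃5   B               ·   C ─ ·      ┃
 ┗━━━━━━━━━━━━━━━━━━━━━━━━━━━━━━━━━━━┛
   ┃key2 = value64           ┃        
   ┃key3 = value75           ┃        
   ┏━━━━━━━━━━━━━━━━━━━━━━━━━┓        
   ┃ Calculator              ┃        
   ┠─────────────────────────┨        
   ┃                        0┃        
   ┃┌───┬───┬───┬───┐        ┃        
   ┃│ 7 │ 8 │ 9 │ ÷ │        ┃        


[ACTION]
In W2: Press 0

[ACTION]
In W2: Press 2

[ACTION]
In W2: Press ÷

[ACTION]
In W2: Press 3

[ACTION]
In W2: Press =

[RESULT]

 ┃ CircuitBoard                      ┃
 ┠───────────────────────────────────┨
 ┃   0 1 2 3 4 5 6                   ┃
 ┃0                                  ┃
 ┃                                   ┃
 ┃1  [.]                             ┃
 ┃                                   ┃
 ┃2                                  ┃
 ┃                                   ┃
 ┃3               · ─ ·              ┃
 ┃                │                  ┃
 ┃4   L       C   ·   ·              ┃
 ┃                    │              ┃
 ┃5   B               ·   C ─ ·      ┃
 ┗━━━━━━━━━━━━━━━━━━━━━━━━━━━━━━━━━━━┛
   ┃key2 = value64           ┃        
   ┃key3 = value75           ┃        
   ┏━━━━━━━━━━━━━━━━━━━━━━━━━┓        
   ┃ Calculator              ┃        
   ┠─────────────────────────┨        
   ┃             0.6666666667┃        
   ┃┌───┬───┬───┬───┐        ┃        
   ┃│ 7 │ 8 │ 9 │ ÷ │        ┃        


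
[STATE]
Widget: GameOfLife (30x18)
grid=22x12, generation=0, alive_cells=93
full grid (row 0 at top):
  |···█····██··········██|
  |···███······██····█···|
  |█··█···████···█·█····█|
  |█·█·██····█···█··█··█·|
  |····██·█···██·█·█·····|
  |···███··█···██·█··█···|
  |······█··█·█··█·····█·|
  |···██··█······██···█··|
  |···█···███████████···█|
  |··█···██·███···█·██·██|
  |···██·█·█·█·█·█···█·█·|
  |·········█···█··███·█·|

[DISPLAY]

Gen: 0                        
···█····██··········██        
···███······██····█···        
█··█···████···█·█····█        
█·█·██····█···█··█··█·        
····██·█···██·█·█·····        
···███··█···██·█··█···        
······█··█·█··█·····█·        
···██··█······██···█··        
···█···███████████···█        
··█···██·███···█·██·██        
···██·█·█·█·█·█···█·█·        
·········█···█··███·█·        
                              
                              
                              
                              
                              


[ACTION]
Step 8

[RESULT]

Gen: 8                        
·███·······██·█·█·····        
█··█·······████·█·····        
██········█···········        
··█······██·█·█████···        
██··█·█··██·█·█···█···        
···█·██████····██···█·        
█·█·█···█·······██····        
█···█·██·········█··█·        
█·····█···············        
█·█··██·█·············        
·███···██·············        
··█···················        
                              
                              
                              
                              
                              


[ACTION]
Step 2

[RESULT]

Gen: 10                       
·███··················        
█··█·····███··········        
█·██·····██···█·██····        
█·············██████··        
····██········█···██··        
█·············█████···        
██··████·······█·█····        
██··············██····        
█·████················        
·██████·█·············        
·····██·█·············        
··██···█··············        
                              
                              
                              
                              
                              


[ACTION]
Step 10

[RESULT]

Gen: 20                       
·█···········██·······        
███·······█·█·█·······        
█·██·····█··█·········        
██········█···········        
██····················        
█············██·······        
·█···········██·······        
······················        
······················        
······················        
······················        
······················        
                              
                              
                              
                              
                              
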